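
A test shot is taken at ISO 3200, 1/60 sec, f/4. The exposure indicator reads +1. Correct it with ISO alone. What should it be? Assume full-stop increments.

ISO 1600

Overexposed by 1 stop → need 1 stop darker.
ISO: 3200 → 1600.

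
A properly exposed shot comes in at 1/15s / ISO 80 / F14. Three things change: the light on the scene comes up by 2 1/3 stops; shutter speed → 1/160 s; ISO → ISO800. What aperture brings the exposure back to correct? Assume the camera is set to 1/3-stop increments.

f/32

Scene light: 2 1/3 stops brighter.
Shutter speed: 1/15 → 1/20 → 1/25 → 1/30 → 1/40 → 1/50 → 1/60 → 1/80 → 1/100 → 1/125 → 1/160 — 3 1/3 stops shorter (darker).
ISO: 80 → 100 → 125 → 160 → 200 → 250 → 320 → 400 → 500 → 640 → 800 — 3 1/3 stops raised (brighter).
Net so far: 2 1/3 stops brighter. Aperture: f/14 → f/16 → f/18 → f/20 → f/22 → f/25 → f/29 → f/32.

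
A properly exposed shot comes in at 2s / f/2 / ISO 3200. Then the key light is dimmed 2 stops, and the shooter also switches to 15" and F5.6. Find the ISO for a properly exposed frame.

Scene light: 2 stops darker.
Shutter speed: 2 → 4 → 8 → 15 — 3 stops longer (brighter).
Aperture: f/2 → f/2.8 → f/4 → f/5.6 — 3 stops narrower (darker).
Net so far: 2 stops darker. ISO: 3200 → 6400 → 12800.

ISO 12800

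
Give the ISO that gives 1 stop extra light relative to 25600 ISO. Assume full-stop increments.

ISO: 25600 → 51200 — 1 stop higher (brighter).

ISO 51200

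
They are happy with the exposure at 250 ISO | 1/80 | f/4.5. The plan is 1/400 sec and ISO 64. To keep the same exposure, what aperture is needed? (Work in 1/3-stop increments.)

Shutter speed: 1/80 → 1/100 → 1/125 → 1/160 → 1/200 → 1/250 → 1/320 → 1/400 — 2 1/3 stops faster (darker).
ISO: 250 → 200 → 160 → 125 → 100 → 80 → 64 — 2 stops dropped (darker).
Net change so far: 4 1/3 stops darker. Offset with the aperture: f/4.5 → f/4 → f/3.5 → f/3.2 → f/2.8 → f/2.5 → f/2.2 → f/2 → f/1.8 → f/1.6 → f/1.4 → f/1.2 → f/1.1 → f/1.0.

f/1.0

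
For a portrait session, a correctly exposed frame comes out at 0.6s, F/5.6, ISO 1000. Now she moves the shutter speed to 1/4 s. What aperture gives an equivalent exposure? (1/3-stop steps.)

f/3.5

Shutter speed: 0.6 → 0.5 → 0.4 → 0.3 → 1/4 — 1 1/3 stops faster (darker).
Need 1 1/3 stops brighter from the aperture: f/5.6 → f/5 → f/4.5 → f/4 → f/3.5.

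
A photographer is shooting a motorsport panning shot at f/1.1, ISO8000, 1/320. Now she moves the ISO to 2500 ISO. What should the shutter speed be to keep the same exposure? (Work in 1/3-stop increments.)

1/100s

ISO: 8000 → 6400 → 5000 → 4000 → 3200 → 2500 — 1 2/3 stops dropped (darker).
Need 1 2/3 stops brighter from the shutter speed: 1/320 → 1/250 → 1/200 → 1/160 → 1/125 → 1/100.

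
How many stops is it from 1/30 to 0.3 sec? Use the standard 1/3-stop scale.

3 1/3 stops

1/30 → 1/25 → 1/20 → 1/15 → 1/13 → 1/10 → 1/8 → 1/6 → 1/5 → 1/4 → 0.3 — count the steps: 10 third-stops = 3 1/3 stops.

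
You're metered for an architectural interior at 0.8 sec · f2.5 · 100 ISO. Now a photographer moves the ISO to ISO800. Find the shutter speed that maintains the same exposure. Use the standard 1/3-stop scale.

1/10s

ISO: 100 → 125 → 160 → 200 → 250 → 320 → 400 → 500 → 640 → 800 — 3 stops raised (brighter).
Need 3 stops darker from the shutter speed: 0.8 → 0.6 → 0.5 → 0.4 → 0.3 → 1/4 → 1/5 → 1/6 → 1/8 → 1/10.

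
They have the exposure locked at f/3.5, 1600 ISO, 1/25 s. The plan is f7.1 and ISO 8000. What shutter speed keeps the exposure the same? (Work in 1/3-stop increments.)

Aperture: f/3.5 → f/4 → f/4.5 → f/5 → f/5.6 → f/6.3 → f/7.1 — 2 stops narrower (darker).
ISO: 1600 → 2000 → 2500 → 3200 → 4000 → 5000 → 6400 → 8000 — 2 1/3 stops raised (brighter).
Net change so far: 1/3 stop brighter. Offset with the shutter speed: 1/25 → 1/30.

1/30s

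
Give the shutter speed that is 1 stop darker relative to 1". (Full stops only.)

Shutter speed: 1 → 1/2 — 1 stop faster (darker).

1/2s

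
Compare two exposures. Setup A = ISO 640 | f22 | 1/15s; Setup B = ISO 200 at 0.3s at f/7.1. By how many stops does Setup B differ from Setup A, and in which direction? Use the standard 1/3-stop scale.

Aperture: f/22 → f/20 → f/18 → f/16 → f/14 → f/13 → f/11 → f/10 → f/9 → f/8 → f/7.1 — 3 1/3 stops wider (brighter).
Shutter speed: 1/15 → 1/13 → 1/10 → 1/8 → 1/6 → 1/5 → 1/4 → 0.3 — 2 1/3 stops slower (brighter).
ISO: 640 → 500 → 400 → 320 → 250 → 200 — 1 2/3 stops dropped (darker).
Net: +3 1/3 +2 1/3 −1 2/3 = +4 stops.

4 stops brighter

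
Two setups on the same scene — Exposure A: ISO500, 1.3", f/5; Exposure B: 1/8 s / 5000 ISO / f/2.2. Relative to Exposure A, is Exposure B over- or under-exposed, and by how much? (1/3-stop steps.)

2 1/3 stops brighter

Aperture: f/5 → f/4.5 → f/4 → f/3.5 → f/3.2 → f/2.8 → f/2.5 → f/2.2 — 2 1/3 stops wider (brighter).
Shutter speed: 1.3 → 1 → 0.8 → 0.6 → 0.5 → 0.4 → 0.3 → 1/4 → 1/5 → 1/6 → 1/8 — 3 1/3 stops faster (darker).
ISO: 500 → 640 → 800 → 1000 → 1250 → 1600 → 2000 → 2500 → 3200 → 4000 → 5000 — 3 1/3 stops raised (brighter).
Net: +2 1/3 −3 1/3 +3 1/3 = +2 1/3 stops.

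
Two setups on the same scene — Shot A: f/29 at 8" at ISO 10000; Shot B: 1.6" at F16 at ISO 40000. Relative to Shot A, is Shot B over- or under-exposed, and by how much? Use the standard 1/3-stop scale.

Aperture: f/29 → f/25 → f/22 → f/20 → f/18 → f/16 — 1 2/3 stops wider (brighter).
Shutter speed: 8 → 6 → 5 → 4 → 3.2 → 2.5 → 2 → 1.6 — 2 1/3 stops faster (darker).
ISO: 10000 → 12800 → 16000 → 20000 → 25600 → 32000 → 40000 — 2 stops raised (brighter).
Net: +1 2/3 −2 1/3 +2 = +1 1/3 stops.

1 1/3 stops brighter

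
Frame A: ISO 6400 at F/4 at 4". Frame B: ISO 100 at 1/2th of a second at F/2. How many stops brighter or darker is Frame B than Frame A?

7 stops darker

Aperture: f/4 → f/2.8 → f/2 — 2 stops wider (brighter).
Shutter speed: 4 → 2 → 1 → 1/2 — 3 stops shorter (darker).
ISO: 6400 → 3200 → 1600 → 800 → 400 → 200 → 100 — 6 stops dropped (darker).
Net: +2 −3 −6 = −7 stops.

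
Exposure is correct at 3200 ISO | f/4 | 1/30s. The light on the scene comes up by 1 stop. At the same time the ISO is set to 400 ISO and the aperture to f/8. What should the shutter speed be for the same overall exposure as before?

Scene light: 1 stop brighter.
ISO: 3200 → 1600 → 800 → 400 — 3 stops dropped (darker).
Aperture: f/4 → f/5.6 → f/8 — 2 stops narrower (darker).
Net so far: 4 stops darker. Shutter speed: 1/30 → 1/15 → 1/8 → 1/4 → 1/2.

1/2s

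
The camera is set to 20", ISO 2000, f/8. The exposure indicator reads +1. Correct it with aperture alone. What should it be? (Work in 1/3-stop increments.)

Overexposed by 1 stop → need 1 stop darker.
Aperture: f/8 → f/9 → f/10 → f/11.

f/11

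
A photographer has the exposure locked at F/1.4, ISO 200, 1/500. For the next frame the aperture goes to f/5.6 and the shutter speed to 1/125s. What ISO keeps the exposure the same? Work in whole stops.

ISO 800

Aperture: f/1.4 → f/2 → f/2.8 → f/4 → f/5.6 — 4 stops smaller aperture (darker).
Shutter speed: 1/500 → 1/250 → 1/125 — 2 stops slower (brighter).
Net change so far: 2 stops darker. Offset with the ISO: 200 → 400 → 800.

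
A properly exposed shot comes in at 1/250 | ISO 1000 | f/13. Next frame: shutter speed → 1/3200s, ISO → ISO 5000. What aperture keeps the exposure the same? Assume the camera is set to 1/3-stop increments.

Shutter speed: 1/250 → 1/320 → 1/400 → 1/500 → 1/640 → 1/800 → 1/1000 → 1/1250 → 1/1600 → 1/2000 → 1/2500 → 1/3200 — 3 2/3 stops faster (darker).
ISO: 1000 → 1250 → 1600 → 2000 → 2500 → 3200 → 4000 → 5000 — 2 1/3 stops raised (brighter).
Net change so far: 1 1/3 stops darker. Offset with the aperture: f/13 → f/11 → f/10 → f/9 → f/8.

f/8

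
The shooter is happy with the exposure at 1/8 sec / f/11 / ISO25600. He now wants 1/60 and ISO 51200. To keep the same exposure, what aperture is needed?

f/5.6

Shutter speed: 1/8 → 1/15 → 1/30 → 1/60 — 3 stops shorter (darker).
ISO: 25600 → 51200 — 1 stop higher (brighter).
Net change so far: 2 stops darker. Offset with the aperture: f/11 → f/8 → f/5.6.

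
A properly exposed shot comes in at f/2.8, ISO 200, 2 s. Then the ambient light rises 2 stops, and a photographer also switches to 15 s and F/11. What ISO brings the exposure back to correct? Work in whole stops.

Scene light: 2 stops brighter.
Shutter speed: 2 → 4 → 8 → 15 — 3 stops longer (brighter).
Aperture: f/2.8 → f/4 → f/5.6 → f/8 → f/11 — 4 stops smaller aperture (darker).
Net so far: 1 stop brighter. ISO: 200 → 100.

ISO 100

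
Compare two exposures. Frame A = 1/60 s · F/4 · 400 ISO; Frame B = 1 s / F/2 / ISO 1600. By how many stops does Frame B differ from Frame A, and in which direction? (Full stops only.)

Aperture: f/4 → f/2.8 → f/2 — 2 stops wider (brighter).
Shutter speed: 1/60 → 1/30 → 1/15 → 1/8 → 1/4 → 1/2 → 1 — 6 stops longer (brighter).
ISO: 400 → 800 → 1600 — 2 stops higher (brighter).
Net: +2 +6 +2 = +10 stops.

10 stops brighter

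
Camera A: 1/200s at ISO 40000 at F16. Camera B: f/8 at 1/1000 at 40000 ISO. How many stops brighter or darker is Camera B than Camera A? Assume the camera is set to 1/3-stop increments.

Aperture: f/16 → f/14 → f/13 → f/11 → f/10 → f/9 → f/8 — 2 stops wider (brighter).
Shutter speed: 1/200 → 1/250 → 1/320 → 1/400 → 1/500 → 1/640 → 1/800 → 1/1000 — 2 1/3 stops faster (darker).
ISO: unchanged.
Net: +2 −2 1/3 = −1/3 stops.

1/3 stop darker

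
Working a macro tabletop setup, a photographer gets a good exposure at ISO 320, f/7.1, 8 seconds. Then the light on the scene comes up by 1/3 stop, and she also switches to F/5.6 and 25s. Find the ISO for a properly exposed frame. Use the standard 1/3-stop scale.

ISO 50

Scene light: 1/3 stop brighter.
Aperture: f/7.1 → f/6.3 → f/5.6 — 2/3 stop opened up (brighter).
Shutter speed: 8 → 10 → 13 → 15 → 20 → 25 — 1 2/3 stops slower (brighter).
Net so far: 2 2/3 stops brighter. ISO: 320 → 250 → 200 → 160 → 125 → 100 → 80 → 64 → 50.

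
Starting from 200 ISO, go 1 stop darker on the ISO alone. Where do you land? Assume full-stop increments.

ISO 100

ISO: 200 → 100 — 1 stop dropped (darker).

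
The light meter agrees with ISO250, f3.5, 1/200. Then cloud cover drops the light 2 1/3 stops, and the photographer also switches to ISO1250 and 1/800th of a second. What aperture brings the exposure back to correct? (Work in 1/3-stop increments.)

f/1.8

Scene light: 2 1/3 stops darker.
ISO: 250 → 320 → 400 → 500 → 640 → 800 → 1000 → 1250 — 2 1/3 stops higher (brighter).
Shutter speed: 1/200 → 1/250 → 1/320 → 1/400 → 1/500 → 1/640 → 1/800 — 2 stops faster (darker).
Net so far: 2 stops darker. Aperture: f/3.5 → f/3.2 → f/2.8 → f/2.5 → f/2.2 → f/2 → f/1.8.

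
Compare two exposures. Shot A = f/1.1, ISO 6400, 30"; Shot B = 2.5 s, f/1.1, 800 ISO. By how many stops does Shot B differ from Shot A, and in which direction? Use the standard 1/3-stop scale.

6 2/3 stops darker

Aperture: unchanged.
Shutter speed: 30 → 25 → 20 → 15 → 13 → 10 → 8 → 6 → 5 → 4 → 3.2 → 2.5 — 3 2/3 stops shorter (darker).
ISO: 6400 → 5000 → 4000 → 3200 → 2500 → 2000 → 1600 → 1250 → 1000 → 800 — 3 stops dropped (darker).
Net: −3 2/3 −3 = −6 2/3 stops.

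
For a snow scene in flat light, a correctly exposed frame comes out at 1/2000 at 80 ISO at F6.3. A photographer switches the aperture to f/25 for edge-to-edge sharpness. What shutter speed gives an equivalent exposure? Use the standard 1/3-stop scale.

1/125s

Aperture: f/6.3 → f/7.1 → f/8 → f/9 → f/10 → f/11 → f/13 → f/14 → f/16 → f/18 → f/20 → f/22 → f/25 — 4 stops smaller aperture (darker).
Need 4 stops brighter from the shutter speed: 1/2000 → 1/1600 → 1/1250 → 1/1000 → 1/800 → 1/640 → 1/500 → 1/400 → 1/320 → 1/250 → 1/200 → 1/160 → 1/125.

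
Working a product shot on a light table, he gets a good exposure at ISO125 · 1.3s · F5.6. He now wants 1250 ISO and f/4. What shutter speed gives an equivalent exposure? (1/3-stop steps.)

1/15s

ISO: 125 → 160 → 200 → 250 → 320 → 400 → 500 → 640 → 800 → 1000 → 1250 — 3 1/3 stops higher (brighter).
Aperture: f/5.6 → f/5 → f/4.5 → f/4 — 1 stop wider (brighter).
Net change so far: 4 1/3 stops brighter. Offset with the shutter speed: 1.3 → 1 → 0.8 → 0.6 → 0.5 → 0.4 → 0.3 → 1/4 → 1/5 → 1/6 → 1/8 → 1/10 → 1/13 → 1/15.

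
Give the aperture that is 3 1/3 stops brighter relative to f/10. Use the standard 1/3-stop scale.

Aperture: f/10 → f/9 → f/8 → f/7.1 → f/6.3 → f/5.6 → f/5 → f/4.5 → f/4 → f/3.5 → f/3.2 — 3 1/3 stops larger aperture (brighter).

f/3.2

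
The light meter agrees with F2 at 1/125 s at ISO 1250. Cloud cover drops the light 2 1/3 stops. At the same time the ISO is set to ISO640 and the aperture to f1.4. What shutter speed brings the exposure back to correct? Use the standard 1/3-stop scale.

1/25s

Scene light: 2 1/3 stops darker.
ISO: 1250 → 1000 → 800 → 640 — 1 stop dropped (darker).
Aperture: f/2 → f/1.8 → f/1.6 → f/1.4 — 1 stop larger aperture (brighter).
Net so far: 2 1/3 stops darker. Shutter speed: 1/125 → 1/100 → 1/80 → 1/60 → 1/50 → 1/40 → 1/30 → 1/25.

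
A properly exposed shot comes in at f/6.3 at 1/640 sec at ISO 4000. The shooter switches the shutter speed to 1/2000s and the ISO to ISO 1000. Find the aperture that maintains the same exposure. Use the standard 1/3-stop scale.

Shutter speed: 1/640 → 1/800 → 1/1000 → 1/1250 → 1/1600 → 1/2000 — 1 2/3 stops faster (darker).
ISO: 4000 → 3200 → 2500 → 2000 → 1600 → 1250 → 1000 — 2 stops dropped (darker).
Net change so far: 3 2/3 stops darker. Offset with the aperture: f/6.3 → f/5.6 → f/5 → f/4.5 → f/4 → f/3.5 → f/3.2 → f/2.8 → f/2.5 → f/2.2 → f/2 → f/1.8.

f/1.8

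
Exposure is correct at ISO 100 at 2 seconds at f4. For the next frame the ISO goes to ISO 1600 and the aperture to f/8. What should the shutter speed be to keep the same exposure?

ISO: 100 → 200 → 400 → 800 → 1600 — 4 stops higher (brighter).
Aperture: f/4 → f/5.6 → f/8 — 2 stops stopped down (darker).
Net change so far: 2 stops brighter. Offset with the shutter speed: 2 → 1 → 1/2.

1/2s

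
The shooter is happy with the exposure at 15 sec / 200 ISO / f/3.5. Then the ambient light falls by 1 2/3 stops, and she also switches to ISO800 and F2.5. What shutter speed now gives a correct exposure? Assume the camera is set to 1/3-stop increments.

Scene light: 1 2/3 stops darker.
ISO: 200 → 250 → 320 → 400 → 500 → 640 → 800 — 2 stops higher (brighter).
Aperture: f/3.5 → f/3.2 → f/2.8 → f/2.5 — 1 stop opened up (brighter).
Net so far: 1 1/3 stops brighter. Shutter speed: 15 → 13 → 10 → 8 → 6.

6 s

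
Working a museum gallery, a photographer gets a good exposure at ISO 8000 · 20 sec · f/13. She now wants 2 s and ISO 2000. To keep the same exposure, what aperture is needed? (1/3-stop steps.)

f/2

Shutter speed: 20 → 15 → 13 → 10 → 8 → 6 → 5 → 4 → 3.2 → 2.5 → 2 — 3 1/3 stops shorter (darker).
ISO: 8000 → 6400 → 5000 → 4000 → 3200 → 2500 → 2000 — 2 stops dropped (darker).
Net change so far: 5 1/3 stops darker. Offset with the aperture: f/13 → f/11 → f/10 → f/9 → f/8 → f/7.1 → f/6.3 → f/5.6 → f/5 → f/4.5 → f/4 → f/3.5 → f/3.2 → f/2.8 → f/2.5 → f/2.2 → f/2.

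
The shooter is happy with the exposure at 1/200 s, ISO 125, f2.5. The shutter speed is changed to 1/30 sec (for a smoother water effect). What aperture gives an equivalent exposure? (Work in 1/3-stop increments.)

f/6.3

Shutter speed: 1/200 → 1/160 → 1/125 → 1/100 → 1/80 → 1/60 → 1/50 → 1/40 → 1/30 — 2 2/3 stops longer (brighter).
Need 2 2/3 stops darker from the aperture: f/2.5 → f/2.8 → f/3.2 → f/3.5 → f/4 → f/4.5 → f/5 → f/5.6 → f/6.3.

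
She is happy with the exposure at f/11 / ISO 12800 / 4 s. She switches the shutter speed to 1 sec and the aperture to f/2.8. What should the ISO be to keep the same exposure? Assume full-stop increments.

ISO 3200

Shutter speed: 4 → 2 → 1 — 2 stops shorter (darker).
Aperture: f/11 → f/8 → f/5.6 → f/4 → f/2.8 — 4 stops larger aperture (brighter).
Net change so far: 2 stops brighter. Offset with the ISO: 12800 → 6400 → 3200.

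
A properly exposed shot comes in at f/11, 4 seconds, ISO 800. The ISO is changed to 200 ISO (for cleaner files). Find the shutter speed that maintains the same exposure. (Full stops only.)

ISO: 800 → 400 → 200 — 2 stops lower (darker).
Need 2 stops brighter from the shutter speed: 4 → 8 → 15.

15 s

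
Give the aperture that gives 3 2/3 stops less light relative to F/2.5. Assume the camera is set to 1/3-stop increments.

Aperture: f/2.5 → f/2.8 → f/3.2 → f/3.5 → f/4 → f/4.5 → f/5 → f/5.6 → f/6.3 → f/7.1 → f/8 → f/9 — 3 2/3 stops smaller aperture (darker).

f/9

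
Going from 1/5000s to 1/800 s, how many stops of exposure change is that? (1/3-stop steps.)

2 2/3 stops

1/5000 → 1/4000 → 1/3200 → 1/2500 → 1/2000 → 1/1600 → 1/1250 → 1/1000 → 1/800 — count the steps: 8 third-stops = 2 2/3 stops.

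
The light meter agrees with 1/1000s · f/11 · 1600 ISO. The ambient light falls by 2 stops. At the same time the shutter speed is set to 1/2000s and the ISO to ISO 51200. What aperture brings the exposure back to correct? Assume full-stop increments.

Scene light: 2 stops darker.
Shutter speed: 1/1000 → 1/2000 — 1 stop faster (darker).
ISO: 1600 → 3200 → 6400 → 12800 → 25600 → 51200 — 5 stops higher (brighter).
Net so far: 2 stops brighter. Aperture: f/11 → f/16 → f/22.

f/22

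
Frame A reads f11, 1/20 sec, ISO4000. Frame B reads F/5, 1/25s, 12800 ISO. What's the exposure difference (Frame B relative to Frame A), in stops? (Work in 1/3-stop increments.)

Aperture: f/11 → f/10 → f/9 → f/8 → f/7.1 → f/6.3 → f/5.6 → f/5 — 2 1/3 stops opened up (brighter).
Shutter speed: 1/20 → 1/25 — 1/3 stop shorter (darker).
ISO: 4000 → 5000 → 6400 → 8000 → 10000 → 12800 — 1 2/3 stops raised (brighter).
Net: +2 1/3 −1/3 +1 2/3 = +3 2/3 stops.

3 2/3 stops brighter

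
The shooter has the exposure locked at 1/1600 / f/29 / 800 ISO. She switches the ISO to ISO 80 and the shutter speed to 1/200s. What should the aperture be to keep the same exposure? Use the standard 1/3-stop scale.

ISO: 800 → 640 → 500 → 400 → 320 → 250 → 200 → 160 → 125 → 100 → 80 — 3 1/3 stops dropped (darker).
Shutter speed: 1/1600 → 1/1250 → 1/1000 → 1/800 → 1/640 → 1/500 → 1/400 → 1/320 → 1/250 → 1/200 — 3 stops slower (brighter).
Net change so far: 1/3 stop darker. Offset with the aperture: f/29 → f/25.

f/25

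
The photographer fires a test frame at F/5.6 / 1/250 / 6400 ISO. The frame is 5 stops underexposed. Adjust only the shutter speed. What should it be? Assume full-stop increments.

Underexposed by 5 stops → need 5 stops brighter.
Shutter speed: 1/250 → 1/125 → 1/60 → 1/30 → 1/15 → 1/8.

1/8s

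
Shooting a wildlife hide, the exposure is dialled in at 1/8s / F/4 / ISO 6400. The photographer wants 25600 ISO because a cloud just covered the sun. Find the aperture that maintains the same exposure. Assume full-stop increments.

f/8

ISO: 6400 → 12800 → 25600 — 2 stops higher (brighter).
Need 2 stops darker from the aperture: f/4 → f/5.6 → f/8.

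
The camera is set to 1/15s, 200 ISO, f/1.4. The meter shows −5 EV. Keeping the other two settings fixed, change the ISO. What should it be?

ISO 6400

Underexposed by 5 stops → need 5 stops brighter.
ISO: 200 → 400 → 800 → 1600 → 3200 → 6400.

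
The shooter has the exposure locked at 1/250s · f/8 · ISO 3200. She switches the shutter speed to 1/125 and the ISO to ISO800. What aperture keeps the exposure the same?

f/5.6

Shutter speed: 1/250 → 1/125 — 1 stop longer (brighter).
ISO: 3200 → 1600 → 800 — 2 stops dropped (darker).
Net change so far: 1 stop darker. Offset with the aperture: f/8 → f/5.6.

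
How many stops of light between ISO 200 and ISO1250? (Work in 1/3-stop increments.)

2 2/3 stops

200 → 250 → 320 → 400 → 500 → 640 → 800 → 1000 → 1250 — count the steps: 8 third-stops = 2 2/3 stops.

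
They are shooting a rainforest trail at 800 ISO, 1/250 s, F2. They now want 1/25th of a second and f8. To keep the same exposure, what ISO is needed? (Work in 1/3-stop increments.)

ISO 1250

Shutter speed: 1/250 → 1/200 → 1/160 → 1/125 → 1/100 → 1/80 → 1/60 → 1/50 → 1/40 → 1/30 → 1/25 — 3 1/3 stops longer (brighter).
Aperture: f/2 → f/2.2 → f/2.5 → f/2.8 → f/3.2 → f/3.5 → f/4 → f/4.5 → f/5 → f/5.6 → f/6.3 → f/7.1 → f/8 — 4 stops smaller aperture (darker).
Net change so far: 2/3 stop darker. Offset with the ISO: 800 → 1000 → 1250.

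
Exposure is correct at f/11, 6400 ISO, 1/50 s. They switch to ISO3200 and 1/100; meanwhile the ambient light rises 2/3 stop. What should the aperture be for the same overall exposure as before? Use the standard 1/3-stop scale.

f/7.1

Scene light: 2/3 stop brighter.
ISO: 6400 → 5000 → 4000 → 3200 — 1 stop lower (darker).
Shutter speed: 1/50 → 1/60 → 1/80 → 1/100 — 1 stop shorter (darker).
Net so far: 1 1/3 stops darker. Aperture: f/11 → f/10 → f/9 → f/8 → f/7.1.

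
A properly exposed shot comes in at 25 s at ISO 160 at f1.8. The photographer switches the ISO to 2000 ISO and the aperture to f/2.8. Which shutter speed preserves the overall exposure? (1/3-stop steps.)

5 s

ISO: 160 → 200 → 250 → 320 → 400 → 500 → 640 → 800 → 1000 → 1250 → 1600 → 2000 — 3 2/3 stops higher (brighter).
Aperture: f/1.8 → f/2 → f/2.2 → f/2.5 → f/2.8 — 1 1/3 stops narrower (darker).
Net change so far: 2 1/3 stops brighter. Offset with the shutter speed: 25 → 20 → 15 → 13 → 10 → 8 → 6 → 5.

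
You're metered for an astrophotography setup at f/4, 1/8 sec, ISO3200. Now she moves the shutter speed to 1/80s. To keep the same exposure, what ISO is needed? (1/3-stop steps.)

Shutter speed: 1/8 → 1/10 → 1/13 → 1/15 → 1/20 → 1/25 → 1/30 → 1/40 → 1/50 → 1/60 → 1/80 — 3 1/3 stops shorter (darker).
Need 3 1/3 stops brighter from the ISO: 3200 → 4000 → 5000 → 6400 → 8000 → 10000 → 12800 → 16000 → 20000 → 25600 → 32000.

ISO 32000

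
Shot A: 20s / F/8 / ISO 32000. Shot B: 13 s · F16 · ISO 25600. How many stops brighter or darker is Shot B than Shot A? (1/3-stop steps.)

Aperture: f/8 → f/9 → f/10 → f/11 → f/13 → f/14 → f/16 — 2 stops smaller aperture (darker).
Shutter speed: 20 → 15 → 13 — 2/3 stop shorter (darker).
ISO: 32000 → 25600 — 1/3 stop dropped (darker).
Net: −2 −2/3 −1/3 = −3 stops.

3 stops darker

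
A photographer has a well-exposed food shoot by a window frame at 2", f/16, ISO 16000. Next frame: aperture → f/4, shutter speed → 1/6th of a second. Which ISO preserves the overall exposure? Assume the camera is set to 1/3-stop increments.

ISO 12800

Aperture: f/16 → f/14 → f/13 → f/11 → f/10 → f/9 → f/8 → f/7.1 → f/6.3 → f/5.6 → f/5 → f/4.5 → f/4 — 4 stops wider (brighter).
Shutter speed: 2 → 1.6 → 1.3 → 1 → 0.8 → 0.6 → 0.5 → 0.4 → 0.3 → 1/4 → 1/5 → 1/6 — 3 2/3 stops faster (darker).
Net change so far: 1/3 stop brighter. Offset with the ISO: 16000 → 12800.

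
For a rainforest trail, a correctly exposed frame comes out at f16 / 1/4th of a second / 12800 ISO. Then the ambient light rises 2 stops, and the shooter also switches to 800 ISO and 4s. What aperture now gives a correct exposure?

f/32

Scene light: 2 stops brighter.
ISO: 12800 → 6400 → 3200 → 1600 → 800 — 4 stops dropped (darker).
Shutter speed: 1/4 → 1/2 → 1 → 2 → 4 — 4 stops longer (brighter).
Net so far: 2 stops brighter. Aperture: f/16 → f/22 → f/32.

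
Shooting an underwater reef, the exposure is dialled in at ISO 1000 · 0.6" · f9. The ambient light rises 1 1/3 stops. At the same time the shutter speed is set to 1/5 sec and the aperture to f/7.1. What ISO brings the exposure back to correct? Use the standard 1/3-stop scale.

ISO 800

Scene light: 1 1/3 stops brighter.
Shutter speed: 0.6 → 0.5 → 0.4 → 0.3 → 1/4 → 1/5 — 1 2/3 stops faster (darker).
Aperture: f/9 → f/8 → f/7.1 — 2/3 stop larger aperture (brighter).
Net so far: 1/3 stop brighter. ISO: 1000 → 800.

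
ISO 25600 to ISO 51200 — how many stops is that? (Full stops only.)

1 stop

25600 → 51200 — count the steps: 1 stop.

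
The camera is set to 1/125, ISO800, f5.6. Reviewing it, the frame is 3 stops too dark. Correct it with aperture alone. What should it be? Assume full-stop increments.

Underexposed by 3 stops → need 3 stops brighter.
Aperture: f/5.6 → f/4 → f/2.8 → f/2.

f/2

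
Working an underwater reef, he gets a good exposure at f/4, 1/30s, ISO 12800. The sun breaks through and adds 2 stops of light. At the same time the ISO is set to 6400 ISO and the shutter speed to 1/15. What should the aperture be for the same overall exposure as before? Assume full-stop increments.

f/8

Scene light: 2 stops brighter.
ISO: 12800 → 6400 — 1 stop dropped (darker).
Shutter speed: 1/30 → 1/15 — 1 stop longer (brighter).
Net so far: 2 stops brighter. Aperture: f/4 → f/5.6 → f/8.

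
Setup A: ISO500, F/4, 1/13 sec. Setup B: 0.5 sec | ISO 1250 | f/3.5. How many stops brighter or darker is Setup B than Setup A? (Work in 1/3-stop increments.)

4 1/3 stops brighter

Aperture: f/4 → f/3.5 — 1/3 stop opened up (brighter).
Shutter speed: 1/13 → 1/10 → 1/8 → 1/6 → 1/5 → 1/4 → 0.3 → 0.4 → 0.5 — 2 2/3 stops slower (brighter).
ISO: 500 → 640 → 800 → 1000 → 1250 — 1 1/3 stops raised (brighter).
Net: +1/3 +2 2/3 +1 1/3 = +4 1/3 stops.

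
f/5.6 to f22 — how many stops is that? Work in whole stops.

f/5.6 → f/8 → f/11 → f/16 → f/22 — count the steps: 4 stops.

4 stops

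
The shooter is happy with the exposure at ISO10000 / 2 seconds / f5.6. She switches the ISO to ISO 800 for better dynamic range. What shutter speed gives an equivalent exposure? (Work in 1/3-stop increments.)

ISO: 10000 → 8000 → 6400 → 5000 → 4000 → 3200 → 2500 → 2000 → 1600 → 1250 → 1000 → 800 — 3 2/3 stops lower (darker).
Need 3 2/3 stops brighter from the shutter speed: 2 → 2.5 → 3.2 → 4 → 5 → 6 → 8 → 10 → 13 → 15 → 20 → 25.

25 s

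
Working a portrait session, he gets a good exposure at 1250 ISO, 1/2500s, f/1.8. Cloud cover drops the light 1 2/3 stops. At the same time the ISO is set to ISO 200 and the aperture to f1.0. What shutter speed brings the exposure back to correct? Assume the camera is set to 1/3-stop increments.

1/400s

Scene light: 1 2/3 stops darker.
ISO: 1250 → 1000 → 800 → 640 → 500 → 400 → 320 → 250 → 200 — 2 2/3 stops dropped (darker).
Aperture: f/1.8 → f/1.6 → f/1.4 → f/1.2 → f/1.1 → f/1.0 — 1 2/3 stops opened up (brighter).
Net so far: 2 2/3 stops darker. Shutter speed: 1/2500 → 1/2000 → 1/1600 → 1/1250 → 1/1000 → 1/800 → 1/640 → 1/500 → 1/400.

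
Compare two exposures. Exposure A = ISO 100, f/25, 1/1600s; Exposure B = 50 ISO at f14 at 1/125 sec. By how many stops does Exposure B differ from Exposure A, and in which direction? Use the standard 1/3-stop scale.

4 1/3 stops brighter

Aperture: f/25 → f/22 → f/20 → f/18 → f/16 → f/14 — 1 2/3 stops opened up (brighter).
Shutter speed: 1/1600 → 1/1250 → 1/1000 → 1/800 → 1/640 → 1/500 → 1/400 → 1/320 → 1/250 → 1/200 → 1/160 → 1/125 — 3 2/3 stops longer (brighter).
ISO: 100 → 80 → 64 → 50 — 1 stop dropped (darker).
Net: +1 2/3 +3 2/3 −1 = +4 1/3 stops.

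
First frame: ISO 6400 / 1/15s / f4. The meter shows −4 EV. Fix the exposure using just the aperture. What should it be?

f/1.0

Underexposed by 4 stops → need 4 stops brighter.
Aperture: f/4 → f/2.8 → f/2 → f/1.4 → f/1.0.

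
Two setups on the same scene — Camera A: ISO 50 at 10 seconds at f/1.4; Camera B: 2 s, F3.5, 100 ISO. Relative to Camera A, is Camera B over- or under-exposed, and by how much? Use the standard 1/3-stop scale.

Aperture: f/1.4 → f/1.6 → f/1.8 → f/2 → f/2.2 → f/2.5 → f/2.8 → f/3.2 → f/3.5 — 2 2/3 stops narrower (darker).
Shutter speed: 10 → 8 → 6 → 5 → 4 → 3.2 → 2.5 → 2 — 2 1/3 stops faster (darker).
ISO: 50 → 64 → 80 → 100 — 1 stop raised (brighter).
Net: −2 2/3 −2 1/3 +1 = −4 stops.

4 stops darker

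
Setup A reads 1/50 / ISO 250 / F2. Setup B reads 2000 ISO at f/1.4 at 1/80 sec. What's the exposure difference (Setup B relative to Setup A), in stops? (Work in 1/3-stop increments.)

Aperture: f/2 → f/1.8 → f/1.6 → f/1.4 — 1 stop opened up (brighter).
Shutter speed: 1/50 → 1/60 → 1/80 — 2/3 stop faster (darker).
ISO: 250 → 320 → 400 → 500 → 640 → 800 → 1000 → 1250 → 1600 → 2000 — 3 stops higher (brighter).
Net: +1 −2/3 +3 = +3 1/3 stops.

3 1/3 stops brighter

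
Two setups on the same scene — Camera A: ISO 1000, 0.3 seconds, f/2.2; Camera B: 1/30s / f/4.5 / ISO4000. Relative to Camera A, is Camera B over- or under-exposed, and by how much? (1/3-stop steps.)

Aperture: f/2.2 → f/2.5 → f/2.8 → f/3.2 → f/3.5 → f/4 → f/4.5 — 2 stops narrower (darker).
Shutter speed: 0.3 → 1/4 → 1/5 → 1/6 → 1/8 → 1/10 → 1/13 → 1/15 → 1/20 → 1/25 → 1/30 — 3 1/3 stops shorter (darker).
ISO: 1000 → 1250 → 1600 → 2000 → 2500 → 3200 → 4000 — 2 stops raised (brighter).
Net: −2 −3 1/3 +2 = −3 1/3 stops.

3 1/3 stops darker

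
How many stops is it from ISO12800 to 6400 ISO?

12800 → 6400 — count the steps: 1 stop.

1 stop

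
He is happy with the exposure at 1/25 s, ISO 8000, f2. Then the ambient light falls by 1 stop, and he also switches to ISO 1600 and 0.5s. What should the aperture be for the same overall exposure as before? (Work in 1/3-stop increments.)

f/2.2

Scene light: 1 stop darker.
ISO: 8000 → 6400 → 5000 → 4000 → 3200 → 2500 → 2000 → 1600 — 2 1/3 stops lower (darker).
Shutter speed: 1/25 → 1/20 → 1/15 → 1/13 → 1/10 → 1/8 → 1/6 → 1/5 → 1/4 → 0.3 → 0.4 → 0.5 — 3 2/3 stops longer (brighter).
Net so far: 1/3 stop brighter. Aperture: f/2 → f/2.2.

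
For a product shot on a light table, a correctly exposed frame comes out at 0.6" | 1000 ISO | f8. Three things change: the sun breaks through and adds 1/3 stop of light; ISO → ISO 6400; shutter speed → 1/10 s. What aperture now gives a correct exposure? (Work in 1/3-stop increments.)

f/9

Scene light: 1/3 stop brighter.
ISO: 1000 → 1250 → 1600 → 2000 → 2500 → 3200 → 4000 → 5000 → 6400 — 2 2/3 stops raised (brighter).
Shutter speed: 0.6 → 0.5 → 0.4 → 0.3 → 1/4 → 1/5 → 1/6 → 1/8 → 1/10 — 2 2/3 stops shorter (darker).
Net so far: 1/3 stop brighter. Aperture: f/8 → f/9.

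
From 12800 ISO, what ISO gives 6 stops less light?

ISO: 12800 → 6400 → 3200 → 1600 → 800 → 400 → 200 — 6 stops dropped (darker).

ISO 200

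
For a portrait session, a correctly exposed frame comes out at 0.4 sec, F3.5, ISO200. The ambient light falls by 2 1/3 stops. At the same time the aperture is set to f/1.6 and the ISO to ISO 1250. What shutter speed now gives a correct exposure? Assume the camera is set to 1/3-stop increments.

1/15s

Scene light: 2 1/3 stops darker.
Aperture: f/3.5 → f/3.2 → f/2.8 → f/2.5 → f/2.2 → f/2 → f/1.8 → f/1.6 — 2 1/3 stops larger aperture (brighter).
ISO: 200 → 250 → 320 → 400 → 500 → 640 → 800 → 1000 → 1250 — 2 2/3 stops raised (brighter).
Net so far: 2 2/3 stops brighter. Shutter speed: 0.4 → 0.3 → 1/4 → 1/5 → 1/6 → 1/8 → 1/10 → 1/13 → 1/15.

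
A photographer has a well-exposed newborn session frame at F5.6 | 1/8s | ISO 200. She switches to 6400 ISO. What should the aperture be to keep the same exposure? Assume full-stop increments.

ISO: 200 → 400 → 800 → 1600 → 3200 → 6400 — 5 stops higher (brighter).
Need 5 stops darker from the aperture: f/5.6 → f/8 → f/11 → f/16 → f/22 → f/32.

f/32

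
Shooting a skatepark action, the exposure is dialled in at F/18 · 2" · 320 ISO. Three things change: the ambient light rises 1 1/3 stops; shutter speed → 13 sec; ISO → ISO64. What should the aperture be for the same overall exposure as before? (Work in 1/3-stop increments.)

Scene light: 1 1/3 stops brighter.
Shutter speed: 2 → 2.5 → 3.2 → 4 → 5 → 6 → 8 → 10 → 13 — 2 2/3 stops slower (brighter).
ISO: 320 → 250 → 200 → 160 → 125 → 100 → 80 → 64 — 2 1/3 stops dropped (darker).
Net so far: 1 2/3 stops brighter. Aperture: f/18 → f/20 → f/22 → f/25 → f/29 → f/32.

f/32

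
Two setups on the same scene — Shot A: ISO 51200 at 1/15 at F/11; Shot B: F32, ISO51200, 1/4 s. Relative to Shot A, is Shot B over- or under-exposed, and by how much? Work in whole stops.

1 stop darker

Aperture: f/11 → f/16 → f/22 → f/32 — 3 stops stopped down (darker).
Shutter speed: 1/15 → 1/8 → 1/4 — 2 stops longer (brighter).
ISO: unchanged.
Net: −3 +2 = −1 stop.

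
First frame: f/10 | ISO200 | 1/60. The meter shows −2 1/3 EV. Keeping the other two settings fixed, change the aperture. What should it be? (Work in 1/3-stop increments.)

f/4.5

Underexposed by 2 1/3 stops → need 2 1/3 stops brighter.
Aperture: f/10 → f/9 → f/8 → f/7.1 → f/6.3 → f/5.6 → f/5 → f/4.5.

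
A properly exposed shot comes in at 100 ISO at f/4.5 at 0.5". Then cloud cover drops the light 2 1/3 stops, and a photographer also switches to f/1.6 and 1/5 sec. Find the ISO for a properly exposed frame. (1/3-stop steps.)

Scene light: 2 1/3 stops darker.
Aperture: f/4.5 → f/4 → f/3.5 → f/3.2 → f/2.8 → f/2.5 → f/2.2 → f/2 → f/1.8 → f/1.6 — 3 stops wider (brighter).
Shutter speed: 0.5 → 0.4 → 0.3 → 1/4 → 1/5 — 1 1/3 stops faster (darker).
Net so far: 2/3 stop darker. ISO: 100 → 125 → 160.

ISO 160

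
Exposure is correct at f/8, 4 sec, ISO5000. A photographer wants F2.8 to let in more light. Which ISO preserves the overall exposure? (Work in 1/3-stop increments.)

Aperture: f/8 → f/7.1 → f/6.3 → f/5.6 → f/5 → f/4.5 → f/4 → f/3.5 → f/3.2 → f/2.8 — 3 stops opened up (brighter).
Need 3 stops darker from the ISO: 5000 → 4000 → 3200 → 2500 → 2000 → 1600 → 1250 → 1000 → 800 → 640.

ISO 640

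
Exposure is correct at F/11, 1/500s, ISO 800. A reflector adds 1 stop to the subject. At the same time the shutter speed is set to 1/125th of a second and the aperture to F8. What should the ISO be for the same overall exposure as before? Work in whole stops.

ISO 50

Scene light: 1 stop brighter.
Shutter speed: 1/500 → 1/250 → 1/125 — 2 stops longer (brighter).
Aperture: f/11 → f/8 — 1 stop opened up (brighter).
Net so far: 4 stops brighter. ISO: 800 → 400 → 200 → 100 → 50.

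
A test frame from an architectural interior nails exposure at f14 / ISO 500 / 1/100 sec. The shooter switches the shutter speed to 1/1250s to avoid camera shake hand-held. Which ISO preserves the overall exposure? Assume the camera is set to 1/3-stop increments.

ISO 6400

Shutter speed: 1/100 → 1/125 → 1/160 → 1/200 → 1/250 → 1/320 → 1/400 → 1/500 → 1/640 → 1/800 → 1/1000 → 1/1250 — 3 2/3 stops shorter (darker).
Need 3 2/3 stops brighter from the ISO: 500 → 640 → 800 → 1000 → 1250 → 1600 → 2000 → 2500 → 3200 → 4000 → 5000 → 6400.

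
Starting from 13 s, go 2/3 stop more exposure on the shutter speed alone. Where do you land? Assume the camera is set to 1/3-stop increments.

Shutter speed: 13 → 15 → 20 — 2/3 stop longer (brighter).

20 s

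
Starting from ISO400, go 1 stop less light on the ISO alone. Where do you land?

ISO: 400 → 200 — 1 stop lower (darker).

ISO 200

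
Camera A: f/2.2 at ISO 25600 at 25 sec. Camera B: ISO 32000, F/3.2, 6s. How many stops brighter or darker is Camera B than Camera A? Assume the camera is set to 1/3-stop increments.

2 2/3 stops darker

Aperture: f/2.2 → f/2.5 → f/2.8 → f/3.2 — 1 stop narrower (darker).
Shutter speed: 25 → 20 → 15 → 13 → 10 → 8 → 6 — 2 stops faster (darker).
ISO: 25600 → 32000 — 1/3 stop raised (brighter).
Net: −1 −2 +1/3 = −2 2/3 stops.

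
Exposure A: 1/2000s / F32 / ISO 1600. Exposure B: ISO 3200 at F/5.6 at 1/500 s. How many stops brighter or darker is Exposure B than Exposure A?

8 stops brighter

Aperture: f/32 → f/22 → f/16 → f/11 → f/8 → f/5.6 — 5 stops larger aperture (brighter).
Shutter speed: 1/2000 → 1/1000 → 1/500 — 2 stops slower (brighter).
ISO: 1600 → 3200 — 1 stop raised (brighter).
Net: +5 +2 +1 = +8 stops.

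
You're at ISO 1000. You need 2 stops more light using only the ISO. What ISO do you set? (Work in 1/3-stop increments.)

ISO 4000

ISO: 1000 → 1250 → 1600 → 2000 → 2500 → 3200 → 4000 — 2 stops raised (brighter).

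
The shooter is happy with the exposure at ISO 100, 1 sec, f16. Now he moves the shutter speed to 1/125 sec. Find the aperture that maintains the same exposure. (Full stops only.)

f/1.4

Shutter speed: 1 → 1/2 → 1/4 → 1/8 → 1/15 → 1/30 → 1/60 → 1/125 — 7 stops faster (darker).
Need 7 stops brighter from the aperture: f/16 → f/11 → f/8 → f/5.6 → f/4 → f/2.8 → f/2 → f/1.4.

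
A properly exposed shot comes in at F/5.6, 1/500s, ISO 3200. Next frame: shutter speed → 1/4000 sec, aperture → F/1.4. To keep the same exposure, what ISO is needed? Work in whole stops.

Shutter speed: 1/500 → 1/1000 → 1/2000 → 1/4000 — 3 stops faster (darker).
Aperture: f/5.6 → f/4 → f/2.8 → f/2 → f/1.4 — 4 stops larger aperture (brighter).
Net change so far: 1 stop brighter. Offset with the ISO: 3200 → 1600.

ISO 1600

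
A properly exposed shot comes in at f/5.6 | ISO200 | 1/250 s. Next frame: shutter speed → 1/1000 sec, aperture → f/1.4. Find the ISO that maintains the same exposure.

ISO 50

Shutter speed: 1/250 → 1/500 → 1/1000 — 2 stops faster (darker).
Aperture: f/5.6 → f/4 → f/2.8 → f/2 → f/1.4 — 4 stops wider (brighter).
Net change so far: 2 stops brighter. Offset with the ISO: 200 → 100 → 50.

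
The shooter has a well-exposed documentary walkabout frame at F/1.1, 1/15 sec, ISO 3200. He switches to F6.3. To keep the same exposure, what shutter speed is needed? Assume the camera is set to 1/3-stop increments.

2 s

Aperture: f/1.1 → f/1.2 → f/1.4 → f/1.6 → f/1.8 → f/2 → f/2.2 → f/2.5 → f/2.8 → f/3.2 → f/3.5 → f/4 → f/4.5 → f/5 → f/5.6 → f/6.3 — 5 stops stopped down (darker).
Need 5 stops brighter from the shutter speed: 1/15 → 1/13 → 1/10 → 1/8 → 1/6 → 1/5 → 1/4 → 0.3 → 0.4 → 0.5 → 0.6 → 0.8 → 1 → 1.3 → 1.6 → 2.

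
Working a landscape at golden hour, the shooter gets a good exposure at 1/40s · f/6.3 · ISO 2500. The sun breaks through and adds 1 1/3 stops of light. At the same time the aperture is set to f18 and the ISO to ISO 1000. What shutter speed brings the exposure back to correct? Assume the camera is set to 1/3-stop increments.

Scene light: 1 1/3 stops brighter.
Aperture: f/6.3 → f/7.1 → f/8 → f/9 → f/10 → f/11 → f/13 → f/14 → f/16 → f/18 — 3 stops narrower (darker).
ISO: 2500 → 2000 → 1600 → 1250 → 1000 — 1 1/3 stops dropped (darker).
Net so far: 3 stops darker. Shutter speed: 1/40 → 1/30 → 1/25 → 1/20 → 1/15 → 1/13 → 1/10 → 1/8 → 1/6 → 1/5.

1/5s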